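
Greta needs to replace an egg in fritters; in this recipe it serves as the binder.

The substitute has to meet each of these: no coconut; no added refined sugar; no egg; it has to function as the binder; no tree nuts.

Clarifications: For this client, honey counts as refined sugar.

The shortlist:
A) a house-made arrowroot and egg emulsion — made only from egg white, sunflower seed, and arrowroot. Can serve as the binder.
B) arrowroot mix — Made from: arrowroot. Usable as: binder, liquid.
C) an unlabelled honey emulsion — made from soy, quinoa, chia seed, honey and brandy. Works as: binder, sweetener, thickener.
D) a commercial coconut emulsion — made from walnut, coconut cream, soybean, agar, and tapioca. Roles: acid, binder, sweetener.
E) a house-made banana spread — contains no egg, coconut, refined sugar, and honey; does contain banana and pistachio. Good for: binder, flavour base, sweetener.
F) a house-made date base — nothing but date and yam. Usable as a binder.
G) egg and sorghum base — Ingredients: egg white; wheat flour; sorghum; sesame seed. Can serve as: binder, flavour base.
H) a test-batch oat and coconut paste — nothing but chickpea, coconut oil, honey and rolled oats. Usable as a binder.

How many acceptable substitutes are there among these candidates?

2

A: has egg white, so not egg-free — no
B: every rule checks out — valid
C: has honey, so not no-added-sugar — out
D: has coconut cream, so not coconut-free; has walnut, so not tree-nut-free — no
E: has pistachio, so not tree-nut-free — reject
F: only date and yam; none excluded — OK
G: has egg white, so not egg-free — reject
H: has honey, so not no-added-sugar; has coconut oil, so not coconut-free — out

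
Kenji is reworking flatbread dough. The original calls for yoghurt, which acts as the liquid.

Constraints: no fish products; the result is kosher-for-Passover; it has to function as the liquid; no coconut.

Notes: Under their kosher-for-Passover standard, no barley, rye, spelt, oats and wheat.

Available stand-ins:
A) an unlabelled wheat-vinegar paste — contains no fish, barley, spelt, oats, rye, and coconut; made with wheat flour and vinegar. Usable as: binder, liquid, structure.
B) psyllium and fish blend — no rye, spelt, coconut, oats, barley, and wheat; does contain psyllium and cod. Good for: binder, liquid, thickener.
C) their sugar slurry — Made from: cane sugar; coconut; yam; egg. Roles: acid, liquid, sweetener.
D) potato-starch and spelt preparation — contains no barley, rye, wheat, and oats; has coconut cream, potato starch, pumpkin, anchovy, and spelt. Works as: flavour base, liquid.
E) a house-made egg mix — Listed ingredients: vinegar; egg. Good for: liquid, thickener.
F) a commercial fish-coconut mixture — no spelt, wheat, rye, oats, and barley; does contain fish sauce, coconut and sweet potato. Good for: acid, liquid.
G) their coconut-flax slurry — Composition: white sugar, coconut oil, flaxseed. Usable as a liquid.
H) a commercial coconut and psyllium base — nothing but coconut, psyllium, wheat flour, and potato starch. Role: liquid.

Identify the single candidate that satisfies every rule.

A: has wheat flour, so not kosher-for-Passover — reject
B: has cod, so not fish-free — no
C: has coconut, so not coconut-free — reject
D: has spelt, so not kosher-for-Passover; has anchovy, so not fish-free (and 1 more) — out
E: all constraints satisfied — valid
F: has fish sauce, so not fish-free; has coconut, so not coconut-free — out
G: has coconut oil, so not coconut-free — out
H: has wheat flour, so not kosher-for-Passover; has coconut, so not coconut-free — out

E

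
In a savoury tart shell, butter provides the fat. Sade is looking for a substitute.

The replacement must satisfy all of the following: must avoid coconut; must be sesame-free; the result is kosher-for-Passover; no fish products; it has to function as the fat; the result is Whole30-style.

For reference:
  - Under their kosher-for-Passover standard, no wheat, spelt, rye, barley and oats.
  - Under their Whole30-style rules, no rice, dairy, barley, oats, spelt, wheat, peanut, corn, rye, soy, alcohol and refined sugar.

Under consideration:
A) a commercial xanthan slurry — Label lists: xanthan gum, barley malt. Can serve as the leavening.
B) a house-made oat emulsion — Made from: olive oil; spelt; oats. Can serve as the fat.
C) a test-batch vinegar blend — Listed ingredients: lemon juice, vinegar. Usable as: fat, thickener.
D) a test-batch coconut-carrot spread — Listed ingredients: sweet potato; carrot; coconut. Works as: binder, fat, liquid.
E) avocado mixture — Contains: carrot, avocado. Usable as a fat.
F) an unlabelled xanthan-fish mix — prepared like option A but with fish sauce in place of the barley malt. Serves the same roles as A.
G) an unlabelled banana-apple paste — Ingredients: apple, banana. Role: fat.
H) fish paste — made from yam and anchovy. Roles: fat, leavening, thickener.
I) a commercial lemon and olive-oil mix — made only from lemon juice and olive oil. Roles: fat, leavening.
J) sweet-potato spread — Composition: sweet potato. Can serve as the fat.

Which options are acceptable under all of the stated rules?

C, E, G, I, J

A: not usable as a fat; has barley malt, so not kosher-for-Passover (and 1 more) — out
B: has oats, so not kosher-for-Passover; has oats, so not Whole30-style — reject
C: only lemon juice and vinegar; none excluded — valid
D: has coconut, so not coconut-free — reject
E: only carrot and avocado; none excluded — keep
F: not usable as a fat; has fish sauce, so not fish-free — out
G: only apple and banana; none excluded — valid
H: has anchovy, so not fish-free — out
I: works as a fat, no fish, Whole30-style — keep
J: all constraints satisfied — valid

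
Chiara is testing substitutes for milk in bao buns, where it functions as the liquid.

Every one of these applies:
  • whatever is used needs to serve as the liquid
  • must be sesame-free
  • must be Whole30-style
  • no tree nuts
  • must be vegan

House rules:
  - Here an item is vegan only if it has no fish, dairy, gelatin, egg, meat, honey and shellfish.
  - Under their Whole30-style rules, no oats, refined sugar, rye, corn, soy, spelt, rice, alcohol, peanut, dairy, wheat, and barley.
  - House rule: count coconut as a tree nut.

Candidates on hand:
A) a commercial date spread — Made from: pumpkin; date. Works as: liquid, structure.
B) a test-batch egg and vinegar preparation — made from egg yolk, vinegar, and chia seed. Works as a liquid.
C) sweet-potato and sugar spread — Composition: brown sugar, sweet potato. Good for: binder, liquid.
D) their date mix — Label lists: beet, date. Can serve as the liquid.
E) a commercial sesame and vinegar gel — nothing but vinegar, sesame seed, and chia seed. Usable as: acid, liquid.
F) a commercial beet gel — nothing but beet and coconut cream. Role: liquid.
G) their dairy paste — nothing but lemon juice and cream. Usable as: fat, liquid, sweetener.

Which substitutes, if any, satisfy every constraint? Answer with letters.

A: every rule checks out — OK
B: has egg yolk, so not vegan — no
C: has brown sugar, so not Whole30-style — out
D: all constraints satisfied — OK
E: has sesame seed, so not sesame-free — reject
F: has coconut cream, so not tree-nut-free — reject
G: has cream, so not vegan; has cream, so not Whole30-style — out

A, D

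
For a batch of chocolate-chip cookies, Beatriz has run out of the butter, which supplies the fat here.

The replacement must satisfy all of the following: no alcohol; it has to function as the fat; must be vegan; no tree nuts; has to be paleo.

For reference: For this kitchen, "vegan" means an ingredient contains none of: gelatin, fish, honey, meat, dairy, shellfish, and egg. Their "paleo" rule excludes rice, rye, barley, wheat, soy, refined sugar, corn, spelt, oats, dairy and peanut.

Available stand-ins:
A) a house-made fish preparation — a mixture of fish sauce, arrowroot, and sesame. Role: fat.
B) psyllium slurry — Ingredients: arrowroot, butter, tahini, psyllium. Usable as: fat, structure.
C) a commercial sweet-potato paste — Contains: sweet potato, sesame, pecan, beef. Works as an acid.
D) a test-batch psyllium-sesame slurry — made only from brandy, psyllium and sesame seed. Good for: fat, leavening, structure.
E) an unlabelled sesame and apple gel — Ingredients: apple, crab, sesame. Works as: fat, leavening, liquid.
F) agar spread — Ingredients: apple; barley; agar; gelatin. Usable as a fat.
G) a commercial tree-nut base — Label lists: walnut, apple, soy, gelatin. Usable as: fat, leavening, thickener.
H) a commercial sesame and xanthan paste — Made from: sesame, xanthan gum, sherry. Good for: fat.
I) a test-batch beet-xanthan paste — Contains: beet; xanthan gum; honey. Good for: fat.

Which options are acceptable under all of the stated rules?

A: has fish sauce, so not vegan — out
B: has butter, so not vegan; has butter, so not paleo — out
C: not usable as a fat; has beef, so not vegan (and 1 more) — out
D: has brandy, so not alcohol-free — out
E: has crab, so not vegan — no
F: has gelatin, so not vegan; has barley, so not paleo — no
G: has gelatin, so not vegan; has soy, so not paleo (and 1 more) — reject
H: has sherry, so not alcohol-free — no
I: has honey, so not vegan — reject

none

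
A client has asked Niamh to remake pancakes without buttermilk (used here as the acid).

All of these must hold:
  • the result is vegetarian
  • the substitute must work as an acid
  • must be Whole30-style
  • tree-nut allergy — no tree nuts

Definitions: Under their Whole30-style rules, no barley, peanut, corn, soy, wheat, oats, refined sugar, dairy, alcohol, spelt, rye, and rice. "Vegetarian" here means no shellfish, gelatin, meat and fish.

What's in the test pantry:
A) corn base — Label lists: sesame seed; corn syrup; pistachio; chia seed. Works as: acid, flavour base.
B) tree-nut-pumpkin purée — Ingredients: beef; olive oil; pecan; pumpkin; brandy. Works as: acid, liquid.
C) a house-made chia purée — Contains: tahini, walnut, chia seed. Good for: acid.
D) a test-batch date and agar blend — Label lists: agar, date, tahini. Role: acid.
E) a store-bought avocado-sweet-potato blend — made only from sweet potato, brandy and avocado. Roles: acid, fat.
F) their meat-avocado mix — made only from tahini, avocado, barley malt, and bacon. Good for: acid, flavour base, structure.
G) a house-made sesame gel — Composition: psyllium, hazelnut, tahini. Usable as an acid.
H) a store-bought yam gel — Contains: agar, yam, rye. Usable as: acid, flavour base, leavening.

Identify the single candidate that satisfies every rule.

A: has corn syrup, so not Whole30-style; has pistachio, so not tree-nut-free — reject
B: has brandy, so not Whole30-style; has beef, so not vegetarian (and 1 more) — reject
C: has walnut, so not tree-nut-free — no
D: works as an acid, no tree nuts, Whole30-style — OK
E: has brandy, so not Whole30-style — reject
F: has barley malt, so not Whole30-style; has bacon, so not vegetarian — out
G: has hazelnut, so not tree-nut-free — reject
H: has rye, so not Whole30-style — out

D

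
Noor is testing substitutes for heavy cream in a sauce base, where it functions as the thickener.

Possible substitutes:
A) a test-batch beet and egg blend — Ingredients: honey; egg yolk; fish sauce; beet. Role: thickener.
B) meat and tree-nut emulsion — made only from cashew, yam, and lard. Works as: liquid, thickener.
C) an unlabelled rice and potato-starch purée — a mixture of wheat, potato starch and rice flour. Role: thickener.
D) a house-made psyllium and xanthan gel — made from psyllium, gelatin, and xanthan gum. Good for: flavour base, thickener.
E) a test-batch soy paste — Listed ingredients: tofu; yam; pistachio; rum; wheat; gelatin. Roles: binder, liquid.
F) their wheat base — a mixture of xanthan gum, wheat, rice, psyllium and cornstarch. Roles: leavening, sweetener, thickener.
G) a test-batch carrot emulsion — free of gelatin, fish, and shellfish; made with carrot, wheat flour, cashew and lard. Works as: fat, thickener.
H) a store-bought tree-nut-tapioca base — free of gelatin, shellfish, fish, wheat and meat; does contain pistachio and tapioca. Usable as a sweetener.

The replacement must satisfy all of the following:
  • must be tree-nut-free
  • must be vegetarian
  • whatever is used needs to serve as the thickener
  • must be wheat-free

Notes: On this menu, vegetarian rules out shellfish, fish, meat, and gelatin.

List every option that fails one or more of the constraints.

A, B, C, D, E, F, G, H

A: has fish sauce, so not vegetarian — reject
B: has lard, so not vegetarian; has cashew, so not tree-nut-free — reject
C: has wheat, so not wheat-free — no
D: has gelatin, so not vegetarian — no
E: not usable as a thickener; has gelatin, so not vegetarian (and 2 more) — no
F: has wheat, so not wheat-free — out
G: has lard, so not vegetarian; has cashew, so not tree-nut-free (and 1 more) — no
H: not usable as a thickener; has pistachio, so not tree-nut-free — no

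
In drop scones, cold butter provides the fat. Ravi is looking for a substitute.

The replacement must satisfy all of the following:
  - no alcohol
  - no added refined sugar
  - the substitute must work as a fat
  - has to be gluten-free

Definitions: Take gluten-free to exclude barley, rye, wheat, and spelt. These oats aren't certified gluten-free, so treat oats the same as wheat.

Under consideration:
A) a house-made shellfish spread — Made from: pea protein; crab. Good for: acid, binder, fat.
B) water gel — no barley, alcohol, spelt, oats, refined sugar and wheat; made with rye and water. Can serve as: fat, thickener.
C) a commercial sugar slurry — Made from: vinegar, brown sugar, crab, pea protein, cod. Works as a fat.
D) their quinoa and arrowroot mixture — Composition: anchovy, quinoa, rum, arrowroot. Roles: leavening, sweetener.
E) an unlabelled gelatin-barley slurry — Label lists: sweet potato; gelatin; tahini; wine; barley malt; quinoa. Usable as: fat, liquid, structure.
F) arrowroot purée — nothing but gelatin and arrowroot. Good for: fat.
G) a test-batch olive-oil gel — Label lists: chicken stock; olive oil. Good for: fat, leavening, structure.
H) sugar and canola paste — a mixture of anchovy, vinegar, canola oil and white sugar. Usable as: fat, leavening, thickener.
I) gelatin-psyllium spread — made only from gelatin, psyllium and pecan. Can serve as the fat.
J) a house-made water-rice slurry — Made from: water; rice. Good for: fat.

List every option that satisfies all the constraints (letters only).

A, F, G, I, J

A: no refined sugar, gluten-free — OK
B: has rye, so not gluten-free — reject
C: has brown sugar, so not no-added-sugar — out
D: not usable as a fat; has rum, so not alcohol-free — reject
E: has barley malt, so not gluten-free; has wine, so not alcohol-free — out
F: works as a fat, gluten-free, no refined sugar — valid
G: only chicken stock and olive oil; none excluded — OK
H: has white sugar, so not no-added-sugar — out
I: works as a fat, no alcohol, no refined sugar — OK
J: only rice and water; none excluded — keep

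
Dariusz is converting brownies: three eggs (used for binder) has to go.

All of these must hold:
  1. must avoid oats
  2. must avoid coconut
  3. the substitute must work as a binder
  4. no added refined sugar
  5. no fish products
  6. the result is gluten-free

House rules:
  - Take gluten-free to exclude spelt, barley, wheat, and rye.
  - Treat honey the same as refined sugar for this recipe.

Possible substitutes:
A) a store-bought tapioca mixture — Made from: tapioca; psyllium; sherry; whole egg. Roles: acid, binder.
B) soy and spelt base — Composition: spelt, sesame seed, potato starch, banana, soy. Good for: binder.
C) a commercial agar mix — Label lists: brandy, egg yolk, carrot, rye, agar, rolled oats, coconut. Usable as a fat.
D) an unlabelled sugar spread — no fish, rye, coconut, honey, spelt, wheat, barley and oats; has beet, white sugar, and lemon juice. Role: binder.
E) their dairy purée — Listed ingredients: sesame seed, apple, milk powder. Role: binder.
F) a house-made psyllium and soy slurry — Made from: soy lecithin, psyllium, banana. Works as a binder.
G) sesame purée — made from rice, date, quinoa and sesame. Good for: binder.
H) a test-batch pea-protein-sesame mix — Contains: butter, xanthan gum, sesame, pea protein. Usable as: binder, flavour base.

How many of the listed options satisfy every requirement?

A: sherry and whole egg etc. — none of it excluded — keep
B: has spelt, so not gluten-free — out
C: not usable as a binder; has rye, so not gluten-free (and 2 more) — no
D: has white sugar, so not no-added-sugar — out
E: works as a binder, no fish, no-added-sugar — OK
F: only soy lecithin, banana, and psyllium; none excluded — valid
G: all constraints satisfied — keep
H: every rule checks out — valid

5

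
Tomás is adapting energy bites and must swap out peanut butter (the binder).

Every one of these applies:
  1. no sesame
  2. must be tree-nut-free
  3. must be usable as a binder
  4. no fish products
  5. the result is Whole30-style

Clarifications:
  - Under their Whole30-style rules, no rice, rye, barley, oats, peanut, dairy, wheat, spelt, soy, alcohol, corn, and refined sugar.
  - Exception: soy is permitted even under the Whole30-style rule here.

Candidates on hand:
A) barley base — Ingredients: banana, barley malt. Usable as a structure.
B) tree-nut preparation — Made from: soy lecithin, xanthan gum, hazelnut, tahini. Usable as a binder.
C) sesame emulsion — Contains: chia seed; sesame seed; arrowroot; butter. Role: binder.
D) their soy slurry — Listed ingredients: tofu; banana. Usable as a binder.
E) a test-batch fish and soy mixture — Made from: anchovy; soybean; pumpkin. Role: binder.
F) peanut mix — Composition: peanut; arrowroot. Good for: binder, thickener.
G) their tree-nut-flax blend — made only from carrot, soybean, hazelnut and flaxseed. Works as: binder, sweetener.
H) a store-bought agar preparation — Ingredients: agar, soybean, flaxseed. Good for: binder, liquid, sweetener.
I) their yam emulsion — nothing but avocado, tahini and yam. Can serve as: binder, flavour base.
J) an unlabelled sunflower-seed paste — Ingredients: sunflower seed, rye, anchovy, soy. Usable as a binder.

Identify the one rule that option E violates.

usable as a binder: satisfied
Whole30-style: satisfied
tree-nut-free: satisfied
sesame-free: satisfied
fish-free: has anchovy — fails

fish-free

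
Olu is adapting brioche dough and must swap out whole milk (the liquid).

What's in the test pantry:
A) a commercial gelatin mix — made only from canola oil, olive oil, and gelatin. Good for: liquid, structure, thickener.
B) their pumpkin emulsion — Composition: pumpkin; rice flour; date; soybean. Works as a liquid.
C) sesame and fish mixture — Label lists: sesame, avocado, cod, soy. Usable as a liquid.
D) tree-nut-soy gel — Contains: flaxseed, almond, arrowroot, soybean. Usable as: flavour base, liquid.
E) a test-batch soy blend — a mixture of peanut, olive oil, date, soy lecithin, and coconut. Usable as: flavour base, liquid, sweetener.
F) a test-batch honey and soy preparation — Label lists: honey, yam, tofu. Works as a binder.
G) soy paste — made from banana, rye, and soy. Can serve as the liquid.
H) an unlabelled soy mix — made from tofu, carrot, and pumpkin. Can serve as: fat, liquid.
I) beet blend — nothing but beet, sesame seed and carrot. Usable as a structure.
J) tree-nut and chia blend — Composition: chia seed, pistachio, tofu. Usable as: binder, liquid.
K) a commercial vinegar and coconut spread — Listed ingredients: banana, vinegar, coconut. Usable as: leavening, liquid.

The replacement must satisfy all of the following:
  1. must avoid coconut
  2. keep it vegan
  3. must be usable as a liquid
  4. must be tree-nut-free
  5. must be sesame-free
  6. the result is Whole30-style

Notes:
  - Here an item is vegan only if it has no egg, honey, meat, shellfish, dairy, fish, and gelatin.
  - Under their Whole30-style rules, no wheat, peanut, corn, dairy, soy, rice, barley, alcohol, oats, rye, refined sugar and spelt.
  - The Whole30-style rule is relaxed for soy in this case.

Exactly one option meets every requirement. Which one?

H

A: has gelatin, so not vegan — out
B: has rice flour, so not Whole30-style — reject
C: has cod, so not vegan; has sesame, so not sesame-free — reject
D: has almond, so not tree-nut-free — out
E: has peanut, so not Whole30-style; has coconut, so not coconut-free — out
F: not usable as a liquid; has honey, so not vegan — reject
G: has rye, so not Whole30-style — no
H: soy is permitted under the Whole30-style carve-out; nothing else excluded — OK
I: not usable as a liquid; has sesame seed, so not sesame-free — no
J: has pistachio, so not tree-nut-free — reject
K: has coconut, so not coconut-free — no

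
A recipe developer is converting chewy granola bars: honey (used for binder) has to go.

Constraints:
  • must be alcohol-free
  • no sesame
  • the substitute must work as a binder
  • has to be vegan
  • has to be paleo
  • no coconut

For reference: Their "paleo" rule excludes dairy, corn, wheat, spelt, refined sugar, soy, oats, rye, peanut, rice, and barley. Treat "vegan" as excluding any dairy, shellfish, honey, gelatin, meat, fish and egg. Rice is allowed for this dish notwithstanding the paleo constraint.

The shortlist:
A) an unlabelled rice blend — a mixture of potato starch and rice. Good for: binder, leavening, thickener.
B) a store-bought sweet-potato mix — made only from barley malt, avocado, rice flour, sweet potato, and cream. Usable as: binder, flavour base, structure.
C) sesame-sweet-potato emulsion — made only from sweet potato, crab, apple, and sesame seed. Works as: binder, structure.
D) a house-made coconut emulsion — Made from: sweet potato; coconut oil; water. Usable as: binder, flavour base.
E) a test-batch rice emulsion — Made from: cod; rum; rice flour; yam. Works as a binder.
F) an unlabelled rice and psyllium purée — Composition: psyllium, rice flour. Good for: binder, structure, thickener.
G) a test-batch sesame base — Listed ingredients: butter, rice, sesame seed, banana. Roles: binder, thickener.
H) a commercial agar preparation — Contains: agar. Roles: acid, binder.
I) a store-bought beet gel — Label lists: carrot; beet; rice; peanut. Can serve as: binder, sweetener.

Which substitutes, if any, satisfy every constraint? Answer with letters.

A, F, H

A: rice is permitted under the paleo carve-out; nothing else excluded — OK
B: has barley malt, so not paleo; has cream, so not vegan — reject
C: has crab, so not vegan; has sesame seed, so not sesame-free — reject
D: has coconut oil, so not coconut-free — out
E: has cod, so not vegan; has rum, so not alcohol-free — no
F: rice is permitted under the paleo carve-out; nothing else excluded — OK
G: has butter, so not paleo; has butter, so not vegan (and 1 more) — out
H: only agar; none excluded — valid
I: has peanut, so not paleo — out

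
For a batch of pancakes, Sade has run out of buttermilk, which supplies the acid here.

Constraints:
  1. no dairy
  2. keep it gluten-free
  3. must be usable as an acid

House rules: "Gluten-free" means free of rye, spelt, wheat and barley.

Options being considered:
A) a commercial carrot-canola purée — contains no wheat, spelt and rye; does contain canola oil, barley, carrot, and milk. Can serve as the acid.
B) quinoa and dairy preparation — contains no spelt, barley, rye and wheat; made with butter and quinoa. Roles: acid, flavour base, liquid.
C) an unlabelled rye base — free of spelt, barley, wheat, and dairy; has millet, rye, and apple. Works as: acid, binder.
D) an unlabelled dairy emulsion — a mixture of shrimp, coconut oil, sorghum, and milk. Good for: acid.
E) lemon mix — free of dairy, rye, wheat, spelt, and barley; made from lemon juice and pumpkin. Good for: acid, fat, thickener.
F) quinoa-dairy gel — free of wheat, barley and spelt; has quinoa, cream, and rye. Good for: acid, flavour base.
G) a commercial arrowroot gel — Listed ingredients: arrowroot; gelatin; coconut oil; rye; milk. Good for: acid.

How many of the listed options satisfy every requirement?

1

A: has barley, so not gluten-free; has milk, so not dairy-free — out
B: has butter, so not dairy-free — out
C: has rye, so not gluten-free — out
D: has milk, so not dairy-free — no
E: works as an acid, gluten-free, no dairy — OK
F: has rye, so not gluten-free; has cream, so not dairy-free — out
G: has rye, so not gluten-free; has milk, so not dairy-free — reject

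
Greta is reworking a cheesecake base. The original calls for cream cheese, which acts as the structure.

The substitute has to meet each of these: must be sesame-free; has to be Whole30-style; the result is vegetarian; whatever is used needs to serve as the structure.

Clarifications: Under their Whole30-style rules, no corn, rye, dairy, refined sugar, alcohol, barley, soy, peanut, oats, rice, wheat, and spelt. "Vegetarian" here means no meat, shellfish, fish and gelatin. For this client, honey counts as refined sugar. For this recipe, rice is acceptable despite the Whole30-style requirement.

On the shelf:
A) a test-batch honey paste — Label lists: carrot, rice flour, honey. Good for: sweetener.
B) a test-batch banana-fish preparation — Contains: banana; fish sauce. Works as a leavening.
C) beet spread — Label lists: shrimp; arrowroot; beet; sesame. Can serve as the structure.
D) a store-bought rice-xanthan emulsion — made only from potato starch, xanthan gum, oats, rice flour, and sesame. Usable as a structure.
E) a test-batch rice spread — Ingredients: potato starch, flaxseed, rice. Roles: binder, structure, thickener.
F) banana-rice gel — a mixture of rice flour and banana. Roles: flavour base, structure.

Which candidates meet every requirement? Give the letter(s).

E, F

A: not usable as a structure; has honey, so not Whole30-style — out
B: not usable as a structure; has fish sauce, so not vegetarian — reject
C: has shrimp, so not vegetarian; has sesame, so not sesame-free — no
D: has oats, so not Whole30-style; has sesame, so not sesame-free — out
E: rice is permitted under the Whole30-style carve-out; nothing else excluded — OK
F: rice is permitted under the Whole30-style carve-out; nothing else excluded — valid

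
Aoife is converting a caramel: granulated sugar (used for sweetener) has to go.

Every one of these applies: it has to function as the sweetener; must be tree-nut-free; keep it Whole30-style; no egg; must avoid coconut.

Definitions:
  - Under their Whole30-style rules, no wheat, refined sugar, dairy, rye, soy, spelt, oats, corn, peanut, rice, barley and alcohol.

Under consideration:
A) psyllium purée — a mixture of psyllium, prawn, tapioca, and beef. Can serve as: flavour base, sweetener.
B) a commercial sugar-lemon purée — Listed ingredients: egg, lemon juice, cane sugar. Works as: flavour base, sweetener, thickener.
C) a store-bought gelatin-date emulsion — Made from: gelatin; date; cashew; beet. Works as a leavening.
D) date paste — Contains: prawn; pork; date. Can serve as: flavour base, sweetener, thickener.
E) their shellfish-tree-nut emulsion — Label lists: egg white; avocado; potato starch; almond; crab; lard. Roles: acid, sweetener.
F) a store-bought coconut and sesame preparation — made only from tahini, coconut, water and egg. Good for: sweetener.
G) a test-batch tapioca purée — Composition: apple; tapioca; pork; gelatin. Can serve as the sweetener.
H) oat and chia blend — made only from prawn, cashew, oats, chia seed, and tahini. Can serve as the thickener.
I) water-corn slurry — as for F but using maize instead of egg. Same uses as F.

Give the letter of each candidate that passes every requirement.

A: works as a sweetener, Whole30-style, no tree nuts — valid
B: has cane sugar, so not Whole30-style; has egg, so not egg-free — out
C: not usable as a sweetener; has cashew, so not tree-nut-free — reject
D: all constraints satisfied — valid
E: has almond, so not tree-nut-free; has egg white, so not egg-free — out
F: has egg, so not egg-free; has coconut, so not coconut-free — no
G: no egg, no coconut — OK
H: not usable as a sweetener; has oats, so not Whole30-style (and 1 more) — out
I: has maize, so not Whole30-style; has coconut, so not coconut-free — out

A, D, G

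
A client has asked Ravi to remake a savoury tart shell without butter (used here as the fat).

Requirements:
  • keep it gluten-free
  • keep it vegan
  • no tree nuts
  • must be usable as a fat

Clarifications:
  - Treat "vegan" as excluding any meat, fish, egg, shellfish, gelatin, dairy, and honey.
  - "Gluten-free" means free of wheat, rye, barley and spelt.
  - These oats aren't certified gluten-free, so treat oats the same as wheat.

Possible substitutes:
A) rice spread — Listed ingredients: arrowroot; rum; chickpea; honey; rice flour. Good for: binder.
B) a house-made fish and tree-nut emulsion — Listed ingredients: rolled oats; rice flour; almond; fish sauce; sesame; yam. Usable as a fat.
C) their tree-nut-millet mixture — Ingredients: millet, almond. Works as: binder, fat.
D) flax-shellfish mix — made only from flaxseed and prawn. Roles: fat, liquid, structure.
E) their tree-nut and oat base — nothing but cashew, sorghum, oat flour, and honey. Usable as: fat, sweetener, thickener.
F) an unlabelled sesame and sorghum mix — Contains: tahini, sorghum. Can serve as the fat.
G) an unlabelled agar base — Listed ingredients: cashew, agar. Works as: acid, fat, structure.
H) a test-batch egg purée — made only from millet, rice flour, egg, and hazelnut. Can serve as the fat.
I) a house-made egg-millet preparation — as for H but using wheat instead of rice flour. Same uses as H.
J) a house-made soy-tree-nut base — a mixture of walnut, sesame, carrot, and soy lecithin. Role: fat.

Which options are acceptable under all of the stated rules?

A: not usable as a fat; has honey, so not vegan — reject
B: has fish sauce, so not vegan; has rolled oats, so not gluten-free (and 1 more) — out
C: has almond, so not tree-nut-free — reject
D: has prawn, so not vegan — reject
E: has honey, so not vegan; has oat flour, so not gluten-free (and 1 more) — reject
F: vegan, no tree nuts — valid
G: has cashew, so not tree-nut-free — out
H: has egg, so not vegan; has hazelnut, so not tree-nut-free — no
I: has egg, so not vegan; has wheat, so not gluten-free (and 1 more) — reject
J: has walnut, so not tree-nut-free — out

F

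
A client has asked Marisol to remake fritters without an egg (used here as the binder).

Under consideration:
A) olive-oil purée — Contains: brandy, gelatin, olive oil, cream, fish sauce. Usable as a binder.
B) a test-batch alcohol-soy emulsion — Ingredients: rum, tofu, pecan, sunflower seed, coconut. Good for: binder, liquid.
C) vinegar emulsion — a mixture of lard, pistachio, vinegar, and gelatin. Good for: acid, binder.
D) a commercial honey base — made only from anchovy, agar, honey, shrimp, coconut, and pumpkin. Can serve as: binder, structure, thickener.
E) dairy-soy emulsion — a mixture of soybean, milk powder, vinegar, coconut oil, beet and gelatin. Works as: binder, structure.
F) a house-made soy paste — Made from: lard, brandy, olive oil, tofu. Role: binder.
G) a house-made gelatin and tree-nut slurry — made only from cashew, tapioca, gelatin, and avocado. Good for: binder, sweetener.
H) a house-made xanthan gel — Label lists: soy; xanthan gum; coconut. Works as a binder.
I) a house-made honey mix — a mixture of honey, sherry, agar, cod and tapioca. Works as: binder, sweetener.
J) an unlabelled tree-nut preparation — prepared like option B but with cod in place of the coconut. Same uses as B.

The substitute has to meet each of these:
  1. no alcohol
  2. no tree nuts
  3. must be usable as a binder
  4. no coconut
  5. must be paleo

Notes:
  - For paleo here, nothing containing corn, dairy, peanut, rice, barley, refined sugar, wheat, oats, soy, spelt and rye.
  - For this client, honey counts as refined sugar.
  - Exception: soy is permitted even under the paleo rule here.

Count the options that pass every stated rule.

0

A: has cream, so not paleo; has brandy, so not alcohol-free — no
B: has rum, so not alcohol-free; has pecan, so not tree-nut-free (and 1 more) — out
C: has pistachio, so not tree-nut-free — no
D: has honey, so not paleo; has coconut, so not coconut-free — reject
E: has milk powder, so not paleo; has coconut oil, so not coconut-free — out
F: has brandy, so not alcohol-free — out
G: has cashew, so not tree-nut-free — no
H: has coconut, so not coconut-free — no
I: has honey, so not paleo; has sherry, so not alcohol-free — no
J: has rum, so not alcohol-free; has pecan, so not tree-nut-free — no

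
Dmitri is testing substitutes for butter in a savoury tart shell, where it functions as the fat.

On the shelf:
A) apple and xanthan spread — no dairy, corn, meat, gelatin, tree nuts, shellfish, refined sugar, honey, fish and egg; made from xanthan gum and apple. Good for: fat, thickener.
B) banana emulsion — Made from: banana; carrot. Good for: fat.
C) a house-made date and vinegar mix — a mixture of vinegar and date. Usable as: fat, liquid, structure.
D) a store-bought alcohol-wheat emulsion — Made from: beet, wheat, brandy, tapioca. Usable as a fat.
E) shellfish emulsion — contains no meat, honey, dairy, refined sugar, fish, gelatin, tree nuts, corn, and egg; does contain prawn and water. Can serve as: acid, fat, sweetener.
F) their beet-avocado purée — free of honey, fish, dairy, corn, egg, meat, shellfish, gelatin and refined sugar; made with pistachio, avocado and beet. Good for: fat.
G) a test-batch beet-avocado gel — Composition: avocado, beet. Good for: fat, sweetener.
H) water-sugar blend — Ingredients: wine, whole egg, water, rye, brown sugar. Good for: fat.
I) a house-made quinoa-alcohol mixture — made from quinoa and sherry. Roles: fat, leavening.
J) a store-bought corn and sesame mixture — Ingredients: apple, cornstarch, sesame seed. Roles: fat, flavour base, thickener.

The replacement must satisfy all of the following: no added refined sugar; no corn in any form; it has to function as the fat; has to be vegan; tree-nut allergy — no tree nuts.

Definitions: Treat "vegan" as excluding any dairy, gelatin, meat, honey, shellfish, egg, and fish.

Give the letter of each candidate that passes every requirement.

A, B, C, D, G, I

A: nothing on the exclusion list — OK
B: vegan, no refined sugar — keep
C: only vinegar and date; none excluded — valid
D: works as a fat, no corn, vegan — valid
E: has prawn, so not vegan — reject
F: has pistachio, so not tree-nut-free — out
G: all constraints satisfied — OK
H: has whole egg, so not vegan; has brown sugar, so not no-added-sugar — no
I: works as a fat, no tree nuts, no refined sugar — valid
J: has cornstarch, so not corn-free — no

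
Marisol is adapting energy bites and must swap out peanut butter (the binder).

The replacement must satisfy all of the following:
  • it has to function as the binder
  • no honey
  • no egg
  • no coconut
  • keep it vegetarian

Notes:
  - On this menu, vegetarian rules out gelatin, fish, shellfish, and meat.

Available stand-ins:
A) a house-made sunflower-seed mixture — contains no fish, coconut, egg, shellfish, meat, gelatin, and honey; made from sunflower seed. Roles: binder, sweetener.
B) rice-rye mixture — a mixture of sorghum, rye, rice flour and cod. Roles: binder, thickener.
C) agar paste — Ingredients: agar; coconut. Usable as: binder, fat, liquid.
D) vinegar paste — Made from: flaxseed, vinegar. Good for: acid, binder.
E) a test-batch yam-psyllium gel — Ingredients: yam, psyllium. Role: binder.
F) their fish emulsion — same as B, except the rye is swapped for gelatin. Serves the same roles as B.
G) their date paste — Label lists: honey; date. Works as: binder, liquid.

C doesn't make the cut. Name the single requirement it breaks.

coconut-free

usable as a binder: satisfied
vegetarian: satisfied
coconut-free: has coconut — fails
egg-free: satisfied
honey-free: satisfied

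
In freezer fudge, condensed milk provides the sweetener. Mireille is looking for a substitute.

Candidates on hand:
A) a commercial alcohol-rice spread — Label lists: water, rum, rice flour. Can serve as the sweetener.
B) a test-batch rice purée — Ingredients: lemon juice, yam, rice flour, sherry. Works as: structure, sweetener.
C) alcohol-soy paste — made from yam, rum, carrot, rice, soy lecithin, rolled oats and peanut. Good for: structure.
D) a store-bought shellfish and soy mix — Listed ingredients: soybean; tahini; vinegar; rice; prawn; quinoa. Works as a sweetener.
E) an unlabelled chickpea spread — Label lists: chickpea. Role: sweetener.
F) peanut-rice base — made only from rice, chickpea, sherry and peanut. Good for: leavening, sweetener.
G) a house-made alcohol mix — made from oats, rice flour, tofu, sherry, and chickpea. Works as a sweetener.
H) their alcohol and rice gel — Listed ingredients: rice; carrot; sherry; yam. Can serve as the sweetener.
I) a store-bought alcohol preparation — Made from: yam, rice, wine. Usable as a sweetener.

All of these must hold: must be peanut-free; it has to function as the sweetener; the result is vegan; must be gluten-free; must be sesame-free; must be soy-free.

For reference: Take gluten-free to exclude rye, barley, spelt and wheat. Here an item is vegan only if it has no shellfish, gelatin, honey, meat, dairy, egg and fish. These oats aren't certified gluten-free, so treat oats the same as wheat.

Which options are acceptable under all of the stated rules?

A, B, E, H, I

A: every rule checks out — OK
B: nothing on the exclusion list — keep
C: not usable as a sweetener; has rolled oats, so not gluten-free (and 2 more) — no
D: has prawn, so not vegan; has soybean, so not soy-free (and 1 more) — out
E: every rule checks out — OK
F: has peanut, so not peanut-free — no
G: has oats, so not gluten-free; has tofu, so not soy-free — reject
H: sherry and rice etc. — none of it excluded — valid
I: no peanut, no sesame — keep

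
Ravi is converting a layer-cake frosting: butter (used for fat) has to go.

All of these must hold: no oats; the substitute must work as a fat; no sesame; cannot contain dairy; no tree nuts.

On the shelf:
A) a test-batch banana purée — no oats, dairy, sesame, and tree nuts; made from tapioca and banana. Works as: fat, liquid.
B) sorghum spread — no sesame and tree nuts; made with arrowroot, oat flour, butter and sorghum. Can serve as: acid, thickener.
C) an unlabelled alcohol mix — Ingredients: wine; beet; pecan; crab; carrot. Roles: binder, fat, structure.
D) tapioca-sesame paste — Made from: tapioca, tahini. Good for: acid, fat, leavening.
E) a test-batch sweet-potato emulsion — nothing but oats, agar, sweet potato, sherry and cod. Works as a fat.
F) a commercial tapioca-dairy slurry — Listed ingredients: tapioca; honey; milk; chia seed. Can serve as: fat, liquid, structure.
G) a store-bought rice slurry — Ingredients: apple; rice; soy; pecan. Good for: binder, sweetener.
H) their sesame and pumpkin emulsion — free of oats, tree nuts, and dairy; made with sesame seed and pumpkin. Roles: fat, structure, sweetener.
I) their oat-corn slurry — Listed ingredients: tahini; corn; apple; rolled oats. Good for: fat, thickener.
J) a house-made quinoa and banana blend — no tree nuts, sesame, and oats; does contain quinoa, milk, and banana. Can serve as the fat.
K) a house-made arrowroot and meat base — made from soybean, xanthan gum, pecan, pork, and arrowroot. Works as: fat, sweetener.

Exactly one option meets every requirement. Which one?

A: all constraints satisfied — valid
B: not usable as a fat; has butter, so not dairy-free (and 1 more) — reject
C: has pecan, so not tree-nut-free — reject
D: has tahini, so not sesame-free — out
E: has oats, so not oat-free — no
F: has milk, so not dairy-free — no
G: not usable as a fat; has pecan, so not tree-nut-free — reject
H: has sesame seed, so not sesame-free — reject
I: has tahini, so not sesame-free; has rolled oats, so not oat-free — no
J: has milk, so not dairy-free — reject
K: has pecan, so not tree-nut-free — no

A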